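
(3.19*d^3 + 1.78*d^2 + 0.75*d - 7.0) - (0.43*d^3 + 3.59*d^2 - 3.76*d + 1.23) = 2.76*d^3 - 1.81*d^2 + 4.51*d - 8.23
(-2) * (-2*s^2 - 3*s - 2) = 4*s^2 + 6*s + 4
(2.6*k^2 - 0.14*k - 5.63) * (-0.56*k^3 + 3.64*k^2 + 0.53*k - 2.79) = -1.456*k^5 + 9.5424*k^4 + 4.0212*k^3 - 27.8214*k^2 - 2.5933*k + 15.7077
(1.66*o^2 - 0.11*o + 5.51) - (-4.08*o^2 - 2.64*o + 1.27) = 5.74*o^2 + 2.53*o + 4.24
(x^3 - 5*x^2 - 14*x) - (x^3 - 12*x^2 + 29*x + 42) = 7*x^2 - 43*x - 42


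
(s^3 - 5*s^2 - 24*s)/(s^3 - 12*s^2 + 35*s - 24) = s*(s + 3)/(s^2 - 4*s + 3)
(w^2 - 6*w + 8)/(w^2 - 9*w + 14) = (w - 4)/(w - 7)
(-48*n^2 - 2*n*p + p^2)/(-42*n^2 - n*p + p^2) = (-8*n + p)/(-7*n + p)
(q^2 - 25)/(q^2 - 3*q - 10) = (q + 5)/(q + 2)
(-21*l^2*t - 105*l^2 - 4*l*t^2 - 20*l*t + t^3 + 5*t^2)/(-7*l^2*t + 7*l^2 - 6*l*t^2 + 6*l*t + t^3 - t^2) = (3*l*t + 15*l + t^2 + 5*t)/(l*t - l + t^2 - t)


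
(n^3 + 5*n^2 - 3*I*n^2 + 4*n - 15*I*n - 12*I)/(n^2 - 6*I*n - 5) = (n^3 + n^2*(5 - 3*I) + n*(4 - 15*I) - 12*I)/(n^2 - 6*I*n - 5)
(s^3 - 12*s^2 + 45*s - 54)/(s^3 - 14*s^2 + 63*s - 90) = (s - 3)/(s - 5)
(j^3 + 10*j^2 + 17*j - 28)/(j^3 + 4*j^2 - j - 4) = (j + 7)/(j + 1)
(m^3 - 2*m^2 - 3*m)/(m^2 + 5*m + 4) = m*(m - 3)/(m + 4)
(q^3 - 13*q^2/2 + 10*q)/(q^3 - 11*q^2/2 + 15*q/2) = (q - 4)/(q - 3)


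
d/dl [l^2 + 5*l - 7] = 2*l + 5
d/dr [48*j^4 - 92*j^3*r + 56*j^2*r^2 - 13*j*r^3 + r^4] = -92*j^3 + 112*j^2*r - 39*j*r^2 + 4*r^3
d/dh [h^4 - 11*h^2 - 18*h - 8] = 4*h^3 - 22*h - 18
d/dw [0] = 0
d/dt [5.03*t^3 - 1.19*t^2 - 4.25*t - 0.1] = 15.09*t^2 - 2.38*t - 4.25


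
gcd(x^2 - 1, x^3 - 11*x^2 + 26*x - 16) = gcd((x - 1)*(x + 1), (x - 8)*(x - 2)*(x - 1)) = x - 1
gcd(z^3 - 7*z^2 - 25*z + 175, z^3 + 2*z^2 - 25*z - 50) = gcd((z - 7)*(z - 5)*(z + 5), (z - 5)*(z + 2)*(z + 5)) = z^2 - 25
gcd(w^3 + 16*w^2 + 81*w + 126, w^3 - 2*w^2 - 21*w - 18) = w + 3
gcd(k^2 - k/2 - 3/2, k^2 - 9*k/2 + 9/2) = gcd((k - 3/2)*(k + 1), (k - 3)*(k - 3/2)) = k - 3/2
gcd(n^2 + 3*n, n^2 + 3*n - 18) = 1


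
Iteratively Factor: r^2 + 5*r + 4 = (r + 1)*(r + 4)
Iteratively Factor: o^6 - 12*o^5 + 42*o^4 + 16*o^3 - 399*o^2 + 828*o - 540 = (o - 2)*(o^5 - 10*o^4 + 22*o^3 + 60*o^2 - 279*o + 270) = (o - 3)*(o - 2)*(o^4 - 7*o^3 + o^2 + 63*o - 90) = (o - 3)*(o - 2)*(o + 3)*(o^3 - 10*o^2 + 31*o - 30) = (o - 3)*(o - 2)^2*(o + 3)*(o^2 - 8*o + 15) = (o - 3)^2*(o - 2)^2*(o + 3)*(o - 5)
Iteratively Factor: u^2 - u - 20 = (u - 5)*(u + 4)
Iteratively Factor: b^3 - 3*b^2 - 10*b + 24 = (b - 2)*(b^2 - b - 12) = (b - 4)*(b - 2)*(b + 3)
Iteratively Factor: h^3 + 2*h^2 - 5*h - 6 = (h + 3)*(h^2 - h - 2) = (h + 1)*(h + 3)*(h - 2)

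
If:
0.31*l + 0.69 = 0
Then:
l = -2.23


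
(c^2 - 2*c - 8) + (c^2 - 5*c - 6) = 2*c^2 - 7*c - 14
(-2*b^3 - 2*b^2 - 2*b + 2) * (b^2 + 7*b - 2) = -2*b^5 - 16*b^4 - 12*b^3 - 8*b^2 + 18*b - 4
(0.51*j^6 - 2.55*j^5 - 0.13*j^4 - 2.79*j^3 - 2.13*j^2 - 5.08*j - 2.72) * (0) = 0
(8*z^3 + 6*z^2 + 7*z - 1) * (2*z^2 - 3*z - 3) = 16*z^5 - 12*z^4 - 28*z^3 - 41*z^2 - 18*z + 3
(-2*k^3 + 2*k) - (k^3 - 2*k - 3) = -3*k^3 + 4*k + 3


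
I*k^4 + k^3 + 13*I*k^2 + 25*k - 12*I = (k - 3*I)*(k - I)*(k + 4*I)*(I*k + 1)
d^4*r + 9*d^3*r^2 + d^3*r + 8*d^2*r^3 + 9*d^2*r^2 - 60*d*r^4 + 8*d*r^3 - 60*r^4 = (d - 2*r)*(d + 5*r)*(d + 6*r)*(d*r + r)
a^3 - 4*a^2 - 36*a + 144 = (a - 6)*(a - 4)*(a + 6)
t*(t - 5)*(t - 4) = t^3 - 9*t^2 + 20*t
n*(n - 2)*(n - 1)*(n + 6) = n^4 + 3*n^3 - 16*n^2 + 12*n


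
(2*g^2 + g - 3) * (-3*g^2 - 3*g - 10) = -6*g^4 - 9*g^3 - 14*g^2 - g + 30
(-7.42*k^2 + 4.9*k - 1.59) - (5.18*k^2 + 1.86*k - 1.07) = -12.6*k^2 + 3.04*k - 0.52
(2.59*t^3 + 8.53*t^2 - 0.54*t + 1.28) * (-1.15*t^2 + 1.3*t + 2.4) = -2.9785*t^5 - 6.4425*t^4 + 17.926*t^3 + 18.298*t^2 + 0.368*t + 3.072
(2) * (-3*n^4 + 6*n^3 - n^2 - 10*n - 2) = -6*n^4 + 12*n^3 - 2*n^2 - 20*n - 4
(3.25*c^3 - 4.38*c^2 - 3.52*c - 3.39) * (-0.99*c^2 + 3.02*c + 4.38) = -3.2175*c^5 + 14.1512*c^4 + 4.4922*c^3 - 26.4587*c^2 - 25.6554*c - 14.8482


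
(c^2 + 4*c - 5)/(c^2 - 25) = (c - 1)/(c - 5)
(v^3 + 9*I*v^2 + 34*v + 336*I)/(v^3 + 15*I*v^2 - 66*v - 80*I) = (v^2 + I*v + 42)/(v^2 + 7*I*v - 10)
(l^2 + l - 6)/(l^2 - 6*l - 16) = (-l^2 - l + 6)/(-l^2 + 6*l + 16)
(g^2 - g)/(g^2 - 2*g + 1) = g/(g - 1)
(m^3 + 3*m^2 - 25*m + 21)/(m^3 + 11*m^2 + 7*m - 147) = (m - 1)/(m + 7)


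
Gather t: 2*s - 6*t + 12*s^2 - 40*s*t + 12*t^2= 12*s^2 + 2*s + 12*t^2 + t*(-40*s - 6)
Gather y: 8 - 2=6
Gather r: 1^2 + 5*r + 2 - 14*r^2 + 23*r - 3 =-14*r^2 + 28*r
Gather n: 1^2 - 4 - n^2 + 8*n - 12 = -n^2 + 8*n - 15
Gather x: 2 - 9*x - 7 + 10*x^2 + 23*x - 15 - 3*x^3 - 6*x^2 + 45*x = -3*x^3 + 4*x^2 + 59*x - 20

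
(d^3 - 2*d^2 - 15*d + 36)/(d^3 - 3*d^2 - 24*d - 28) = (-d^3 + 2*d^2 + 15*d - 36)/(-d^3 + 3*d^2 + 24*d + 28)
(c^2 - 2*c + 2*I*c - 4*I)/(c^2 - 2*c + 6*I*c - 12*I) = (c + 2*I)/(c + 6*I)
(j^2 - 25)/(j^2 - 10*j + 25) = (j + 5)/(j - 5)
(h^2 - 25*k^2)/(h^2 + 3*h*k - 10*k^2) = (h - 5*k)/(h - 2*k)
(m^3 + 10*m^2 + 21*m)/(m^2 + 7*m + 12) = m*(m + 7)/(m + 4)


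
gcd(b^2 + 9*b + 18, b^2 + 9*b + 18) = b^2 + 9*b + 18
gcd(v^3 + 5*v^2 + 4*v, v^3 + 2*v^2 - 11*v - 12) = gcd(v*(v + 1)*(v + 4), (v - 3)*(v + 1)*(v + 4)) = v^2 + 5*v + 4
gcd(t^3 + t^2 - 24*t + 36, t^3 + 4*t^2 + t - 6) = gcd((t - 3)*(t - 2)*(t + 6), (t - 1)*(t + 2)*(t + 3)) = 1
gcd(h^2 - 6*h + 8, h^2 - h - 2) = h - 2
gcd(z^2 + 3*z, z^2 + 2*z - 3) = z + 3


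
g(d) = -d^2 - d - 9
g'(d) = -2*d - 1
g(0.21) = -9.25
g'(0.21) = -1.42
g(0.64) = -10.05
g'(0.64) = -2.28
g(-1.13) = -9.15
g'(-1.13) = 1.26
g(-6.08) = -39.89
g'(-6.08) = 11.16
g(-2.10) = -11.31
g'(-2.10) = 3.20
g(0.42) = -9.60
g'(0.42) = -1.84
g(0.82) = -10.49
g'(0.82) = -2.64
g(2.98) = -20.86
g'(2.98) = -6.96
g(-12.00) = -141.00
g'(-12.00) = 23.00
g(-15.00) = -219.00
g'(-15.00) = 29.00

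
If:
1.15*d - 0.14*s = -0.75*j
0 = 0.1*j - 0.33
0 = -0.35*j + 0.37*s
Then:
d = -1.77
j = 3.30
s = 3.12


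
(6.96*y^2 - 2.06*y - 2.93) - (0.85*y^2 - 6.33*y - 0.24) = 6.11*y^2 + 4.27*y - 2.69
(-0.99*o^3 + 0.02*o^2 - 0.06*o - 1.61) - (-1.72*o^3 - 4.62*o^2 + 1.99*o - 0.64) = 0.73*o^3 + 4.64*o^2 - 2.05*o - 0.97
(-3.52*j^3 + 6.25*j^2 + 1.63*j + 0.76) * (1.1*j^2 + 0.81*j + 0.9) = -3.872*j^5 + 4.0238*j^4 + 3.6875*j^3 + 7.7813*j^2 + 2.0826*j + 0.684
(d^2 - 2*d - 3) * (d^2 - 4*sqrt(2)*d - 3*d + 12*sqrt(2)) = d^4 - 4*sqrt(2)*d^3 - 5*d^3 + 3*d^2 + 20*sqrt(2)*d^2 - 12*sqrt(2)*d + 9*d - 36*sqrt(2)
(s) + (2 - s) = 2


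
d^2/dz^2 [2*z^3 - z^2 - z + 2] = 12*z - 2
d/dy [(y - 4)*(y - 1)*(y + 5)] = 3*y^2 - 21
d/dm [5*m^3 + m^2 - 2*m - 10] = 15*m^2 + 2*m - 2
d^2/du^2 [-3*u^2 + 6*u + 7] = -6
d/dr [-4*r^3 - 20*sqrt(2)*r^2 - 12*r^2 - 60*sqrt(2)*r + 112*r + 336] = -12*r^2 - 40*sqrt(2)*r - 24*r - 60*sqrt(2) + 112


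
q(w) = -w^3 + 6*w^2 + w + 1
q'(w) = -3*w^2 + 12*w + 1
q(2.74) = 28.21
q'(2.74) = 11.36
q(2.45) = 24.76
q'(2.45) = 12.39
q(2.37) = 23.76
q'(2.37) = 12.59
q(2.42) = 24.39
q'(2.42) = 12.47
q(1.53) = 12.99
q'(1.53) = 12.34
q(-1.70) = 21.55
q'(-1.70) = -28.07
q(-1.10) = 8.49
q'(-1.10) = -15.83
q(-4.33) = 190.35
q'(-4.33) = -107.21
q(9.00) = -233.00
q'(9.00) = -134.00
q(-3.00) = 79.00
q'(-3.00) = -62.00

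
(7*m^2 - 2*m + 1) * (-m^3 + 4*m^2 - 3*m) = -7*m^5 + 30*m^4 - 30*m^3 + 10*m^2 - 3*m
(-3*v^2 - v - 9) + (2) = -3*v^2 - v - 7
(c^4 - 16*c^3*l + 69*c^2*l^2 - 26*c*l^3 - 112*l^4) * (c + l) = c^5 - 15*c^4*l + 53*c^3*l^2 + 43*c^2*l^3 - 138*c*l^4 - 112*l^5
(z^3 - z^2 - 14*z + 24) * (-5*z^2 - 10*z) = -5*z^5 - 5*z^4 + 80*z^3 + 20*z^2 - 240*z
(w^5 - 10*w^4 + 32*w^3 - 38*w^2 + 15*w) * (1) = w^5 - 10*w^4 + 32*w^3 - 38*w^2 + 15*w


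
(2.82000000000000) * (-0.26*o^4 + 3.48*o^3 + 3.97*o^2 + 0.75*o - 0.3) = -0.7332*o^4 + 9.8136*o^3 + 11.1954*o^2 + 2.115*o - 0.846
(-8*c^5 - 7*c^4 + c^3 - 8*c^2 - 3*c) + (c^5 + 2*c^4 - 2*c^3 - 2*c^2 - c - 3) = -7*c^5 - 5*c^4 - c^3 - 10*c^2 - 4*c - 3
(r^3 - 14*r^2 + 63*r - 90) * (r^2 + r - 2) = r^5 - 13*r^4 + 47*r^3 + r^2 - 216*r + 180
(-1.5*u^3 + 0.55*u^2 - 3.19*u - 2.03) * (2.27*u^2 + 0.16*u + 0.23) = -3.405*u^5 + 1.0085*u^4 - 7.4983*u^3 - 4.992*u^2 - 1.0585*u - 0.4669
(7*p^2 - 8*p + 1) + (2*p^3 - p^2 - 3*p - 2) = 2*p^3 + 6*p^2 - 11*p - 1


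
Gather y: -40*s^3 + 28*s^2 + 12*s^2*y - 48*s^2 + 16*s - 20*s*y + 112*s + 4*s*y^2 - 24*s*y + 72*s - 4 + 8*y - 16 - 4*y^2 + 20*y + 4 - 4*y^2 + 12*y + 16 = -40*s^3 - 20*s^2 + 200*s + y^2*(4*s - 8) + y*(12*s^2 - 44*s + 40)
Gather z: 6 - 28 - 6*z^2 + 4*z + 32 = -6*z^2 + 4*z + 10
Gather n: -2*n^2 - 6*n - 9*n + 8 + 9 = -2*n^2 - 15*n + 17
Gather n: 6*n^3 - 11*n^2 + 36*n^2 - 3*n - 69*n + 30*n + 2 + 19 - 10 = 6*n^3 + 25*n^2 - 42*n + 11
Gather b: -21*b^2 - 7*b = -21*b^2 - 7*b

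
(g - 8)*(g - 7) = g^2 - 15*g + 56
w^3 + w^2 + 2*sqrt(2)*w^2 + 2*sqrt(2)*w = w*(w + 1)*(w + 2*sqrt(2))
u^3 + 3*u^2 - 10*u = u*(u - 2)*(u + 5)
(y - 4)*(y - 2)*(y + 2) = y^3 - 4*y^2 - 4*y + 16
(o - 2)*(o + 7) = o^2 + 5*o - 14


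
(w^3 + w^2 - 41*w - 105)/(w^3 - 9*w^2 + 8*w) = (w^3 + w^2 - 41*w - 105)/(w*(w^2 - 9*w + 8))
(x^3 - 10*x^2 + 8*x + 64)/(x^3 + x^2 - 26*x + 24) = (x^2 - 6*x - 16)/(x^2 + 5*x - 6)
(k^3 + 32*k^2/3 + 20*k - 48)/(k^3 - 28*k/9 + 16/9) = 3*(k^2 + 12*k + 36)/(3*k^2 + 4*k - 4)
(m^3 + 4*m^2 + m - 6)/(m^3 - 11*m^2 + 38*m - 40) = (m^3 + 4*m^2 + m - 6)/(m^3 - 11*m^2 + 38*m - 40)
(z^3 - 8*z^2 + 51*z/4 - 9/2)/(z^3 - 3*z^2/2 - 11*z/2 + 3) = (z^2 - 15*z/2 + 9)/(z^2 - z - 6)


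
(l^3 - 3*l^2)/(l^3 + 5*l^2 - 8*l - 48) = l^2/(l^2 + 8*l + 16)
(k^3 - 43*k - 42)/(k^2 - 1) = (k^2 - k - 42)/(k - 1)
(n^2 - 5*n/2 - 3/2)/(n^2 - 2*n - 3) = (n + 1/2)/(n + 1)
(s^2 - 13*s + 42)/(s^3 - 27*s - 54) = (s - 7)/(s^2 + 6*s + 9)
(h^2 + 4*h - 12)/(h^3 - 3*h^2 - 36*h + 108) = (h - 2)/(h^2 - 9*h + 18)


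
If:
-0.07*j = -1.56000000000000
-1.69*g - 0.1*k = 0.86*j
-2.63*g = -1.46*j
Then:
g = 12.37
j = 22.29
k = -400.74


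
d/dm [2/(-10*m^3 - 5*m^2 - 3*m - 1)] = 2*(30*m^2 + 10*m + 3)/(10*m^3 + 5*m^2 + 3*m + 1)^2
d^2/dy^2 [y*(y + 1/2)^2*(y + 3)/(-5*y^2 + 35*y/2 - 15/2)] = 2*(-8*y^6 + 84*y^5 - 330*y^4 - 105*y^3 + 513*y^2 - 189*y - 90)/(5*(8*y^6 - 84*y^5 + 330*y^4 - 595*y^3 + 495*y^2 - 189*y + 27))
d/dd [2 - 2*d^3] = -6*d^2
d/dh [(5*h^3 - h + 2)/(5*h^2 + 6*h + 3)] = 5*(5*h^4 + 12*h^3 + 10*h^2 - 4*h - 3)/(25*h^4 + 60*h^3 + 66*h^2 + 36*h + 9)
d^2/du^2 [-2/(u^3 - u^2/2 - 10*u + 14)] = 8*((6*u - 1)*(2*u^3 - u^2 - 20*u + 28) - 4*(-3*u^2 + u + 10)^2)/(2*u^3 - u^2 - 20*u + 28)^3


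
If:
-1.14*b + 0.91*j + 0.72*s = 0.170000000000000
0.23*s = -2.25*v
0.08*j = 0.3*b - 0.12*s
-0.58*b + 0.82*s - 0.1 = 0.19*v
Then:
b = 0.14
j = 0.19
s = 0.21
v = -0.02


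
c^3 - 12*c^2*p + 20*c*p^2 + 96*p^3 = (c - 8*p)*(c - 6*p)*(c + 2*p)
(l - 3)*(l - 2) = l^2 - 5*l + 6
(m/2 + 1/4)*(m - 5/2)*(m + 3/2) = m^3/2 - m^2/4 - 17*m/8 - 15/16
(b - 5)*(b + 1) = b^2 - 4*b - 5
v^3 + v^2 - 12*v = v*(v - 3)*(v + 4)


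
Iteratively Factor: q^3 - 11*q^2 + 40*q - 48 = (q - 3)*(q^2 - 8*q + 16) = (q - 4)*(q - 3)*(q - 4)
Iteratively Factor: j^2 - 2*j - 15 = (j - 5)*(j + 3)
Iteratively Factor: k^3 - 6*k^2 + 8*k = (k - 4)*(k^2 - 2*k) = k*(k - 4)*(k - 2)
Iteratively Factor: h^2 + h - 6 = (h + 3)*(h - 2)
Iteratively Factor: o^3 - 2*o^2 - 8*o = (o)*(o^2 - 2*o - 8) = o*(o + 2)*(o - 4)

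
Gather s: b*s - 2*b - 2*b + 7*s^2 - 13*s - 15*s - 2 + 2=-4*b + 7*s^2 + s*(b - 28)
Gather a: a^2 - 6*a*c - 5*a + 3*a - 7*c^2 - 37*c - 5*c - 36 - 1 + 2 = a^2 + a*(-6*c - 2) - 7*c^2 - 42*c - 35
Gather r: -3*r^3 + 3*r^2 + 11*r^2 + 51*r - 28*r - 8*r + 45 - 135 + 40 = -3*r^3 + 14*r^2 + 15*r - 50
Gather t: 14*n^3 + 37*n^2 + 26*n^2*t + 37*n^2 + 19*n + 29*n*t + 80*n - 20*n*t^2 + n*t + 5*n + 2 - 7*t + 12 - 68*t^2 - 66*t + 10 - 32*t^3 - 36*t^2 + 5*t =14*n^3 + 74*n^2 + 104*n - 32*t^3 + t^2*(-20*n - 104) + t*(26*n^2 + 30*n - 68) + 24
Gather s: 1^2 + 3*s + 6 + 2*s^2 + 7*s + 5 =2*s^2 + 10*s + 12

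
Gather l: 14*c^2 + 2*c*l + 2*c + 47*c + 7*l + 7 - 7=14*c^2 + 49*c + l*(2*c + 7)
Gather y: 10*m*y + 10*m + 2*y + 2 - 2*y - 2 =10*m*y + 10*m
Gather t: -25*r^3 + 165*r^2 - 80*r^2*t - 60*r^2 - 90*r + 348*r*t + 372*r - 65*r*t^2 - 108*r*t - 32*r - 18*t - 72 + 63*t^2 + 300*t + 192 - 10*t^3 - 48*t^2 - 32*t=-25*r^3 + 105*r^2 + 250*r - 10*t^3 + t^2*(15 - 65*r) + t*(-80*r^2 + 240*r + 250) + 120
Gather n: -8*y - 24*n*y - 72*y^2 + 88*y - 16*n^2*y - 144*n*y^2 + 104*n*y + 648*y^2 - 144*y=-16*n^2*y + n*(-144*y^2 + 80*y) + 576*y^2 - 64*y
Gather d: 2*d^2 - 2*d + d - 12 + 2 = 2*d^2 - d - 10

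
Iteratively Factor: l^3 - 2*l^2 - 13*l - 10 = (l + 2)*(l^2 - 4*l - 5) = (l + 1)*(l + 2)*(l - 5)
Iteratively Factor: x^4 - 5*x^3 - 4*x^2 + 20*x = (x)*(x^3 - 5*x^2 - 4*x + 20) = x*(x - 2)*(x^2 - 3*x - 10) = x*(x - 2)*(x + 2)*(x - 5)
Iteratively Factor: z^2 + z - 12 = (z - 3)*(z + 4)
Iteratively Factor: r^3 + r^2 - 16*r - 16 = (r - 4)*(r^2 + 5*r + 4) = (r - 4)*(r + 1)*(r + 4)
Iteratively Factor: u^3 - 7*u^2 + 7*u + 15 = (u - 3)*(u^2 - 4*u - 5) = (u - 5)*(u - 3)*(u + 1)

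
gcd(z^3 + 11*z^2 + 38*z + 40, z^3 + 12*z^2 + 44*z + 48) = z^2 + 6*z + 8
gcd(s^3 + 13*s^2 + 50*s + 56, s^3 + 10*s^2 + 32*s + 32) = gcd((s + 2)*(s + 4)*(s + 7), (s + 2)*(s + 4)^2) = s^2 + 6*s + 8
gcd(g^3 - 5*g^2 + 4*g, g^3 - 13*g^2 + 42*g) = g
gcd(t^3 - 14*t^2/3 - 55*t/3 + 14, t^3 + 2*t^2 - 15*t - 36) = t + 3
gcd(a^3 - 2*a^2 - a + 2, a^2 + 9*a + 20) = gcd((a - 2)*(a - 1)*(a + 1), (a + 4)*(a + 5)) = 1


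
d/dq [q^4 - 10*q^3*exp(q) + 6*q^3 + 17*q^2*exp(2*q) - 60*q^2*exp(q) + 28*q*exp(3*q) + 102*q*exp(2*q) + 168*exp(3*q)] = -10*q^3*exp(q) + 4*q^3 + 34*q^2*exp(2*q) - 90*q^2*exp(q) + 18*q^2 + 84*q*exp(3*q) + 238*q*exp(2*q) - 120*q*exp(q) + 532*exp(3*q) + 102*exp(2*q)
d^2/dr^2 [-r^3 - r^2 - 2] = -6*r - 2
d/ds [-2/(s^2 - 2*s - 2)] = 4*(s - 1)/(-s^2 + 2*s + 2)^2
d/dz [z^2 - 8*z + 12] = 2*z - 8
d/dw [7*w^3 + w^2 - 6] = w*(21*w + 2)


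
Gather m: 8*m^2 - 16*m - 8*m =8*m^2 - 24*m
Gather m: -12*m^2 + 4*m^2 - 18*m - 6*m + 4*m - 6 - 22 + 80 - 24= -8*m^2 - 20*m + 28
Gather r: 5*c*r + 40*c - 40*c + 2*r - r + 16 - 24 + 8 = r*(5*c + 1)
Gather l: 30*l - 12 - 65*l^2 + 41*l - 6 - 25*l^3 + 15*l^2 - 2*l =-25*l^3 - 50*l^2 + 69*l - 18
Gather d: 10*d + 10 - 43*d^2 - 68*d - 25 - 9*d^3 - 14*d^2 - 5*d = -9*d^3 - 57*d^2 - 63*d - 15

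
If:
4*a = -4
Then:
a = -1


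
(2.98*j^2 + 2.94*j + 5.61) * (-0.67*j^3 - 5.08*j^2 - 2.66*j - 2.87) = -1.9966*j^5 - 17.1082*j^4 - 26.6207*j^3 - 44.8718*j^2 - 23.3604*j - 16.1007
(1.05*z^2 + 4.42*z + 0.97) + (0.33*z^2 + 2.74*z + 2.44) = 1.38*z^2 + 7.16*z + 3.41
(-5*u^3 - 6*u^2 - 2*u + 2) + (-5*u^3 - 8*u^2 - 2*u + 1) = -10*u^3 - 14*u^2 - 4*u + 3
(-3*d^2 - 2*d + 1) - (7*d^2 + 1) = -10*d^2 - 2*d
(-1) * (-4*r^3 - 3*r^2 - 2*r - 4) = 4*r^3 + 3*r^2 + 2*r + 4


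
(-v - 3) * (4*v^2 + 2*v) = -4*v^3 - 14*v^2 - 6*v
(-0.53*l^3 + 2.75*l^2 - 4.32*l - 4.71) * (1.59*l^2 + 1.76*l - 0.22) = -0.8427*l^5 + 3.4397*l^4 - 1.9122*l^3 - 15.6971*l^2 - 7.3392*l + 1.0362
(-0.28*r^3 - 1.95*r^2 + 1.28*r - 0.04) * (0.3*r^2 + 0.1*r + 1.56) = -0.084*r^5 - 0.613*r^4 - 0.2478*r^3 - 2.926*r^2 + 1.9928*r - 0.0624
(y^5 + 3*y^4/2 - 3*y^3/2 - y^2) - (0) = y^5 + 3*y^4/2 - 3*y^3/2 - y^2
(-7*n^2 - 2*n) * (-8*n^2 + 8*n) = 56*n^4 - 40*n^3 - 16*n^2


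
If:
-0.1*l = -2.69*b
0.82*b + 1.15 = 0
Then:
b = -1.40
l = -37.73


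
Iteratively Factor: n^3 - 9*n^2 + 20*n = (n)*(n^2 - 9*n + 20) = n*(n - 4)*(n - 5)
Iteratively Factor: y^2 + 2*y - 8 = (y + 4)*(y - 2)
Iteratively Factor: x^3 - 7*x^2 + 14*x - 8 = (x - 1)*(x^2 - 6*x + 8) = (x - 4)*(x - 1)*(x - 2)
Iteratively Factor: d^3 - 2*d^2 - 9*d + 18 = (d - 2)*(d^2 - 9) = (d - 3)*(d - 2)*(d + 3)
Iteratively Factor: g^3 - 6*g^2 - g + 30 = (g + 2)*(g^2 - 8*g + 15) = (g - 5)*(g + 2)*(g - 3)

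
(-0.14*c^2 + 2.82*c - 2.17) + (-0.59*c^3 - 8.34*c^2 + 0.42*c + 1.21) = -0.59*c^3 - 8.48*c^2 + 3.24*c - 0.96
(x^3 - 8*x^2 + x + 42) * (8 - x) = -x^4 + 16*x^3 - 65*x^2 - 34*x + 336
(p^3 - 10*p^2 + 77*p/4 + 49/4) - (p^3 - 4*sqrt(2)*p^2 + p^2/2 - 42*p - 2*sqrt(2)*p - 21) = -21*p^2/2 + 4*sqrt(2)*p^2 + 2*sqrt(2)*p + 245*p/4 + 133/4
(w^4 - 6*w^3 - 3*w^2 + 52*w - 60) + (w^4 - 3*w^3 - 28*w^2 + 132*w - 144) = 2*w^4 - 9*w^3 - 31*w^2 + 184*w - 204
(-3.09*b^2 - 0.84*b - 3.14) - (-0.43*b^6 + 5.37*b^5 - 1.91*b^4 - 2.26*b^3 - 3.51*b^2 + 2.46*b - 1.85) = 0.43*b^6 - 5.37*b^5 + 1.91*b^4 + 2.26*b^3 + 0.42*b^2 - 3.3*b - 1.29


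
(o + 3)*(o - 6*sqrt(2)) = o^2 - 6*sqrt(2)*o + 3*o - 18*sqrt(2)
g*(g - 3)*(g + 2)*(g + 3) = g^4 + 2*g^3 - 9*g^2 - 18*g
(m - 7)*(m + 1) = m^2 - 6*m - 7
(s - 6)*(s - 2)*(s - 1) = s^3 - 9*s^2 + 20*s - 12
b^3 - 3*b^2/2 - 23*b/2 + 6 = (b - 4)*(b - 1/2)*(b + 3)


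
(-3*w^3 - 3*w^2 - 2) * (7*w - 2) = -21*w^4 - 15*w^3 + 6*w^2 - 14*w + 4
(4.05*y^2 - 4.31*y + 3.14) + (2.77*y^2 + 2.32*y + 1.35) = 6.82*y^2 - 1.99*y + 4.49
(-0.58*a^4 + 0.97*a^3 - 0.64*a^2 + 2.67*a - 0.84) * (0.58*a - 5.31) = -0.3364*a^5 + 3.6424*a^4 - 5.5219*a^3 + 4.947*a^2 - 14.6649*a + 4.4604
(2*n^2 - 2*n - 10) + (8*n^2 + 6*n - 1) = 10*n^2 + 4*n - 11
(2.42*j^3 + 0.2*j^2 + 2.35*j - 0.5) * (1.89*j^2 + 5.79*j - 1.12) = 4.5738*j^5 + 14.3898*j^4 + 2.8891*j^3 + 12.4375*j^2 - 5.527*j + 0.56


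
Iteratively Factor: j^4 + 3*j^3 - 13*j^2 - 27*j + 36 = (j - 3)*(j^3 + 6*j^2 + 5*j - 12) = (j - 3)*(j + 3)*(j^2 + 3*j - 4) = (j - 3)*(j + 3)*(j + 4)*(j - 1)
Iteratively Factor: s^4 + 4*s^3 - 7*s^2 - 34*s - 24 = (s + 4)*(s^3 - 7*s - 6) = (s - 3)*(s + 4)*(s^2 + 3*s + 2) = (s - 3)*(s + 1)*(s + 4)*(s + 2)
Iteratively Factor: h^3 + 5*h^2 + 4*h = (h)*(h^2 + 5*h + 4) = h*(h + 1)*(h + 4)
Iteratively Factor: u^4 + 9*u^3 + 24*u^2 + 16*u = (u)*(u^3 + 9*u^2 + 24*u + 16) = u*(u + 4)*(u^2 + 5*u + 4) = u*(u + 1)*(u + 4)*(u + 4)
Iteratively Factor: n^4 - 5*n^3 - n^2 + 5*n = (n)*(n^3 - 5*n^2 - n + 5) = n*(n - 1)*(n^2 - 4*n - 5) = n*(n - 1)*(n + 1)*(n - 5)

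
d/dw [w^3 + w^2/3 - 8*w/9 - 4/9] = 3*w^2 + 2*w/3 - 8/9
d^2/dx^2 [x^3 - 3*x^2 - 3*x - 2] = 6*x - 6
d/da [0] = 0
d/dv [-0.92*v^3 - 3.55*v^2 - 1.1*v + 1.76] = -2.76*v^2 - 7.1*v - 1.1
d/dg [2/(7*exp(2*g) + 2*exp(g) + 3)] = (-28*exp(g) - 4)*exp(g)/(7*exp(2*g) + 2*exp(g) + 3)^2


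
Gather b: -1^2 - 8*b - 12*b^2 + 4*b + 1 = -12*b^2 - 4*b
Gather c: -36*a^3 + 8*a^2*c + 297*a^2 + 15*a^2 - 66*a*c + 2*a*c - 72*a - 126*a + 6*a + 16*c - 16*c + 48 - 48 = -36*a^3 + 312*a^2 - 192*a + c*(8*a^2 - 64*a)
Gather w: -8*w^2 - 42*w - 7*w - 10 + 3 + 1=-8*w^2 - 49*w - 6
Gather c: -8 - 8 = -16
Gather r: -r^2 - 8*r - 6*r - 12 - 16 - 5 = -r^2 - 14*r - 33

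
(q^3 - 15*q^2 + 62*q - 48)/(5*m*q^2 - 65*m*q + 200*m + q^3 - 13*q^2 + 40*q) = (q^2 - 7*q + 6)/(5*m*q - 25*m + q^2 - 5*q)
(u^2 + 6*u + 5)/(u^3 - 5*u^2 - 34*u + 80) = (u + 1)/(u^2 - 10*u + 16)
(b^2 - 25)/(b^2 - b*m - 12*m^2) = (25 - b^2)/(-b^2 + b*m + 12*m^2)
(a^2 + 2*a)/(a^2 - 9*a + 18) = a*(a + 2)/(a^2 - 9*a + 18)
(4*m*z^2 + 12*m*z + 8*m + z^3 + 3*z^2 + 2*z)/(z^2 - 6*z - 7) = (4*m*z + 8*m + z^2 + 2*z)/(z - 7)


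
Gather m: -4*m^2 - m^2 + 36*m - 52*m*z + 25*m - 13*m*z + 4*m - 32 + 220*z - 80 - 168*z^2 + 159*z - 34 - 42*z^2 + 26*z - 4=-5*m^2 + m*(65 - 65*z) - 210*z^2 + 405*z - 150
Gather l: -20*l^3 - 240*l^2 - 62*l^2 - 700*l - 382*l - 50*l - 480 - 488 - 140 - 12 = -20*l^3 - 302*l^2 - 1132*l - 1120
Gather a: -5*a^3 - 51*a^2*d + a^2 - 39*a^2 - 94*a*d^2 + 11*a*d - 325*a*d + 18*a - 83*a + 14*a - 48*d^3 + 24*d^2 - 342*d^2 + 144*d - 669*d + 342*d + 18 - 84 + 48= -5*a^3 + a^2*(-51*d - 38) + a*(-94*d^2 - 314*d - 51) - 48*d^3 - 318*d^2 - 183*d - 18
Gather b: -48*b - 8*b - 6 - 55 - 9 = -56*b - 70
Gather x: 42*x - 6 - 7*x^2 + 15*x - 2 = -7*x^2 + 57*x - 8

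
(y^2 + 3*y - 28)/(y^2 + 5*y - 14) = (y - 4)/(y - 2)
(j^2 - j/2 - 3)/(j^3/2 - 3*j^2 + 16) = (2*j^2 - j - 6)/(j^3 - 6*j^2 + 32)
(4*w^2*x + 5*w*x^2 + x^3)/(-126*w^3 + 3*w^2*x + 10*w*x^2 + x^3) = x*(4*w^2 + 5*w*x + x^2)/(-126*w^3 + 3*w^2*x + 10*w*x^2 + x^3)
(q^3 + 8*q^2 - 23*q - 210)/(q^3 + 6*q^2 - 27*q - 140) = (q + 6)/(q + 4)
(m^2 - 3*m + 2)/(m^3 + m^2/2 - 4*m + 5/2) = 2*(m - 2)/(2*m^2 + 3*m - 5)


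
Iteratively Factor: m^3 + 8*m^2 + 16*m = (m + 4)*(m^2 + 4*m) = (m + 4)^2*(m)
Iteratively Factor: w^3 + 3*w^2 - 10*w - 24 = (w + 4)*(w^2 - w - 6) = (w - 3)*(w + 4)*(w + 2)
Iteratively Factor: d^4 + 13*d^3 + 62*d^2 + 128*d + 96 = (d + 4)*(d^3 + 9*d^2 + 26*d + 24) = (d + 4)^2*(d^2 + 5*d + 6) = (d + 2)*(d + 4)^2*(d + 3)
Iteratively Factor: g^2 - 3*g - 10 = (g + 2)*(g - 5)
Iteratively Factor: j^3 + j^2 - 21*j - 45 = (j + 3)*(j^2 - 2*j - 15) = (j + 3)^2*(j - 5)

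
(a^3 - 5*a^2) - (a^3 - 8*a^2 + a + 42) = 3*a^2 - a - 42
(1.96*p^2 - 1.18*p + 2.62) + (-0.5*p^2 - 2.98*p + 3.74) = 1.46*p^2 - 4.16*p + 6.36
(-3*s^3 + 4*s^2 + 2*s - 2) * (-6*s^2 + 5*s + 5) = 18*s^5 - 39*s^4 - 7*s^3 + 42*s^2 - 10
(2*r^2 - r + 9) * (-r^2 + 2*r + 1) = -2*r^4 + 5*r^3 - 9*r^2 + 17*r + 9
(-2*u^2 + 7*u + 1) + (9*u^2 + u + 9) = 7*u^2 + 8*u + 10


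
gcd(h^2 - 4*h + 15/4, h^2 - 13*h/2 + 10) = h - 5/2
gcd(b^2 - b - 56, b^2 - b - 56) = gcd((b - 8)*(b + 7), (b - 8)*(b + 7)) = b^2 - b - 56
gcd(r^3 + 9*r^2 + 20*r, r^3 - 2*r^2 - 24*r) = r^2 + 4*r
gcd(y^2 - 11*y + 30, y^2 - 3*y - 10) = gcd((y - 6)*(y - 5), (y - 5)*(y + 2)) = y - 5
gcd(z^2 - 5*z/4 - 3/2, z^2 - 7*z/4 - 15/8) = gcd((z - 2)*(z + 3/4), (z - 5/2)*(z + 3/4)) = z + 3/4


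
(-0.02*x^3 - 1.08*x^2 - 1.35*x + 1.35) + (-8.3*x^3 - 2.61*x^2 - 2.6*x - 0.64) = -8.32*x^3 - 3.69*x^2 - 3.95*x + 0.71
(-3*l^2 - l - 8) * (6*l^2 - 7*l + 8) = -18*l^4 + 15*l^3 - 65*l^2 + 48*l - 64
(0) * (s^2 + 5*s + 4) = 0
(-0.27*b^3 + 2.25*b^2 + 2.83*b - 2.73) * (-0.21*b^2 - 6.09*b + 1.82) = 0.0567*b^5 + 1.1718*b^4 - 14.7882*b^3 - 12.5664*b^2 + 21.7763*b - 4.9686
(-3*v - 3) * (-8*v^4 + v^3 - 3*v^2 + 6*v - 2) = 24*v^5 + 21*v^4 + 6*v^3 - 9*v^2 - 12*v + 6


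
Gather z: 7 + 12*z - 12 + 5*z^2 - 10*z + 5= 5*z^2 + 2*z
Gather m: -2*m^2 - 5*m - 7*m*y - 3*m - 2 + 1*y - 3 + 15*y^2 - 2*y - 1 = -2*m^2 + m*(-7*y - 8) + 15*y^2 - y - 6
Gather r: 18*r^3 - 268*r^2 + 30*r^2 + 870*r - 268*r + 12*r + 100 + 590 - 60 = 18*r^3 - 238*r^2 + 614*r + 630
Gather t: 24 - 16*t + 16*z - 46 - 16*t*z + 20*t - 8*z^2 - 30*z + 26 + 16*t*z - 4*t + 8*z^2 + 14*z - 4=0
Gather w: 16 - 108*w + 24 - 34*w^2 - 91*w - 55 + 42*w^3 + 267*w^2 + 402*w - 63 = 42*w^3 + 233*w^2 + 203*w - 78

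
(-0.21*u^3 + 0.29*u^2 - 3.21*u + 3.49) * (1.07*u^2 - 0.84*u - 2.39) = -0.2247*u^5 + 0.4867*u^4 - 3.1764*u^3 + 5.7376*u^2 + 4.7403*u - 8.3411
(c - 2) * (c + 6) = c^2 + 4*c - 12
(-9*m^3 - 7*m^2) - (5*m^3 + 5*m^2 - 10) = -14*m^3 - 12*m^2 + 10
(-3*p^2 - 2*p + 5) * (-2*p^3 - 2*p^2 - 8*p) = 6*p^5 + 10*p^4 + 18*p^3 + 6*p^2 - 40*p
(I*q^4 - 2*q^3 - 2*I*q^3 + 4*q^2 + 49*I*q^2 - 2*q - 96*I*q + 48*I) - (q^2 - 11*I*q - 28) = I*q^4 - 2*q^3 - 2*I*q^3 + 3*q^2 + 49*I*q^2 - 2*q - 85*I*q + 28 + 48*I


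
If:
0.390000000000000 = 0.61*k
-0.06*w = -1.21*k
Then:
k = 0.64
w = 12.89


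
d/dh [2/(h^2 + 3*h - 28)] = 2*(-2*h - 3)/(h^2 + 3*h - 28)^2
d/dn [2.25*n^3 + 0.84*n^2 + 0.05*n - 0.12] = 6.75*n^2 + 1.68*n + 0.05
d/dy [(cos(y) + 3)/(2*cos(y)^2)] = (cos(y) + 6)*sin(y)/(2*cos(y)^3)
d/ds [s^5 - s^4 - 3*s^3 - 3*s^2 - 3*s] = 5*s^4 - 4*s^3 - 9*s^2 - 6*s - 3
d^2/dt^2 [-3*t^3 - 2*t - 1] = -18*t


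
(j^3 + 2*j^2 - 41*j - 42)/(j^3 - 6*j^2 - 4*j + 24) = (j^2 + 8*j + 7)/(j^2 - 4)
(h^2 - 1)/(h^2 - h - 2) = (h - 1)/(h - 2)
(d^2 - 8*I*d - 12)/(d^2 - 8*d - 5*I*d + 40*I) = (d^2 - 8*I*d - 12)/(d^2 - 8*d - 5*I*d + 40*I)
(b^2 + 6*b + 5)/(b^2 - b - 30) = (b + 1)/(b - 6)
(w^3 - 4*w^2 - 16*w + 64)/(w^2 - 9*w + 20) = (w^2 - 16)/(w - 5)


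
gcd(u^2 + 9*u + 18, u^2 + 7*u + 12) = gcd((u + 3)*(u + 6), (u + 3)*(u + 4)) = u + 3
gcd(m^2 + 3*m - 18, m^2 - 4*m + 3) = m - 3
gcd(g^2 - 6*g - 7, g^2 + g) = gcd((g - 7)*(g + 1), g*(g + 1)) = g + 1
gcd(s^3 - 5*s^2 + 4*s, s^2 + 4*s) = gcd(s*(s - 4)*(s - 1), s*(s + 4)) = s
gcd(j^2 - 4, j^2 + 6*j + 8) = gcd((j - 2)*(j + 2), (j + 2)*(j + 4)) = j + 2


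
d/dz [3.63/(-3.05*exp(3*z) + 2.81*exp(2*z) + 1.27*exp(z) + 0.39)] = (33.2145*exp(2*z) - 20.4006*exp(z) - 4.6101)*exp(z)/(-3.05*exp(3*z) + 2.81*exp(2*z) + 1.27*exp(z) + 0.39)^2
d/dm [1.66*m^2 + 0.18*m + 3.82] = 3.32*m + 0.18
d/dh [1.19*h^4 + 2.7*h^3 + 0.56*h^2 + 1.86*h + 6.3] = 4.76*h^3 + 8.1*h^2 + 1.12*h + 1.86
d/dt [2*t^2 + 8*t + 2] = 4*t + 8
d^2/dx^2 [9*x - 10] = 0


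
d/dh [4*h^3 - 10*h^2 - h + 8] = 12*h^2 - 20*h - 1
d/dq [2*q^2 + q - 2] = 4*q + 1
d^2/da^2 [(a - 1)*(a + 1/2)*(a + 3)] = 6*a + 5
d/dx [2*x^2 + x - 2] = 4*x + 1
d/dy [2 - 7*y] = -7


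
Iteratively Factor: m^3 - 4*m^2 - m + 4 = (m + 1)*(m^2 - 5*m + 4) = (m - 1)*(m + 1)*(m - 4)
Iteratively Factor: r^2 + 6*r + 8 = (r + 4)*(r + 2)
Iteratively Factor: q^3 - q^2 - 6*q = (q)*(q^2 - q - 6) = q*(q - 3)*(q + 2)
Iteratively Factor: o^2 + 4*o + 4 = (o + 2)*(o + 2)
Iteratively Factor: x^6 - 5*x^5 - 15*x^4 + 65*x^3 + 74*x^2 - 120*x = (x + 3)*(x^5 - 8*x^4 + 9*x^3 + 38*x^2 - 40*x) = (x - 1)*(x + 3)*(x^4 - 7*x^3 + 2*x^2 + 40*x) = (x - 4)*(x - 1)*(x + 3)*(x^3 - 3*x^2 - 10*x) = (x - 5)*(x - 4)*(x - 1)*(x + 3)*(x^2 + 2*x) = x*(x - 5)*(x - 4)*(x - 1)*(x + 3)*(x + 2)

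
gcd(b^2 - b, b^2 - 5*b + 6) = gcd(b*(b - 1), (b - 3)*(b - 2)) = 1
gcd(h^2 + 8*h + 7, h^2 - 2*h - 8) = 1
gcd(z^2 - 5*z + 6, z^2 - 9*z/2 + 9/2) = z - 3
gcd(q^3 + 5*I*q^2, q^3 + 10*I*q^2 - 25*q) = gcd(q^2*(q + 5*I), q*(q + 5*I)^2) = q^2 + 5*I*q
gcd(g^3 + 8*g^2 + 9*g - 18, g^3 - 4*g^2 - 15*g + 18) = g^2 + 2*g - 3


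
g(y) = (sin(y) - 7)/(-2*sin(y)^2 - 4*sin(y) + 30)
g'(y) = (4*sin(y)*cos(y) + 4*cos(y))*(sin(y) - 7)/(-2*sin(y)^2 - 4*sin(y) + 30)^2 + cos(y)/(-2*sin(y)^2 - 4*sin(y) + 30)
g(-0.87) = -0.24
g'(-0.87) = 0.02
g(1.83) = -0.25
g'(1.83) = 0.01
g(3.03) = -0.23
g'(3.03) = 0.00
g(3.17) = -0.23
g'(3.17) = -0.00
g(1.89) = -0.25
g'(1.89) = 0.01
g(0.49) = -0.24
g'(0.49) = -0.01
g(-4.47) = -0.25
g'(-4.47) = 0.01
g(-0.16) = -0.23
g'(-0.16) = 0.01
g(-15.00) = -0.24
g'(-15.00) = -0.02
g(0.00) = -0.23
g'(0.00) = 0.00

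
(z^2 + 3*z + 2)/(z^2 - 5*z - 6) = (z + 2)/(z - 6)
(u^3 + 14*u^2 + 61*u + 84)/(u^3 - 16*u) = (u^2 + 10*u + 21)/(u*(u - 4))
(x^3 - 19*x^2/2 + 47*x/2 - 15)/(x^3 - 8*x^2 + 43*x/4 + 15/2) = 2*(x - 1)/(2*x + 1)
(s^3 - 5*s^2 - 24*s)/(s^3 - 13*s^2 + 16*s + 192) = s/(s - 8)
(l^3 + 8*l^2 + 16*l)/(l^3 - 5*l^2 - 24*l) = (l^2 + 8*l + 16)/(l^2 - 5*l - 24)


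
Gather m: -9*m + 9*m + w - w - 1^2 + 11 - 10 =0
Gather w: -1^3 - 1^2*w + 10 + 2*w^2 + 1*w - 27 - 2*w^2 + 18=0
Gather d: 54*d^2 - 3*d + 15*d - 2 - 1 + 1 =54*d^2 + 12*d - 2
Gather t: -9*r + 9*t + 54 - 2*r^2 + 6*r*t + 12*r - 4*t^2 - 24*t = -2*r^2 + 3*r - 4*t^2 + t*(6*r - 15) + 54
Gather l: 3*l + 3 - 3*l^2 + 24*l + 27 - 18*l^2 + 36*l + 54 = -21*l^2 + 63*l + 84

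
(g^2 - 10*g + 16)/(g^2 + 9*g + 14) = (g^2 - 10*g + 16)/(g^2 + 9*g + 14)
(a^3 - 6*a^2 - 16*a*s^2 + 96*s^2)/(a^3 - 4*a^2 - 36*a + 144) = (a^2 - 16*s^2)/(a^2 + 2*a - 24)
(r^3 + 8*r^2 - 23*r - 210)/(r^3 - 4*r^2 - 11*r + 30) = (r^2 + 13*r + 42)/(r^2 + r - 6)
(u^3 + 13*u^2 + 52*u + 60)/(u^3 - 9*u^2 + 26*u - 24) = (u^3 + 13*u^2 + 52*u + 60)/(u^3 - 9*u^2 + 26*u - 24)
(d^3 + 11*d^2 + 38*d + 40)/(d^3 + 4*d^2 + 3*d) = (d^3 + 11*d^2 + 38*d + 40)/(d*(d^2 + 4*d + 3))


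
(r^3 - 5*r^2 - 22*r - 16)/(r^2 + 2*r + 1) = (r^2 - 6*r - 16)/(r + 1)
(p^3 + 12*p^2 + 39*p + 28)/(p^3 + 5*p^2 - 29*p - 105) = (p^2 + 5*p + 4)/(p^2 - 2*p - 15)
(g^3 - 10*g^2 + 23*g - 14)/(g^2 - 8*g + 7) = g - 2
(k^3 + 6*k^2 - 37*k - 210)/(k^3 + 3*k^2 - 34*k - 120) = (k + 7)/(k + 4)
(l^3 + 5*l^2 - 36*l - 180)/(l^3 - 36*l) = (l + 5)/l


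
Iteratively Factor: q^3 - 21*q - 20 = (q + 1)*(q^2 - q - 20) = (q - 5)*(q + 1)*(q + 4)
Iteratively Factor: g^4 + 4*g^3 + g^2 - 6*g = (g + 2)*(g^3 + 2*g^2 - 3*g) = g*(g + 2)*(g^2 + 2*g - 3) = g*(g + 2)*(g + 3)*(g - 1)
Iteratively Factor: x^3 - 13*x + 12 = (x - 3)*(x^2 + 3*x - 4) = (x - 3)*(x + 4)*(x - 1)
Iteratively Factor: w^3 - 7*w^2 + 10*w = (w)*(w^2 - 7*w + 10) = w*(w - 5)*(w - 2)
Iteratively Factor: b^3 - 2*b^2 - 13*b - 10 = (b - 5)*(b^2 + 3*b + 2) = (b - 5)*(b + 1)*(b + 2)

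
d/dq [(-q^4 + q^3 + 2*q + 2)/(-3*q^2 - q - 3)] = (6*q^5 + 10*q^3 - 3*q^2 + 12*q - 4)/(9*q^4 + 6*q^3 + 19*q^2 + 6*q + 9)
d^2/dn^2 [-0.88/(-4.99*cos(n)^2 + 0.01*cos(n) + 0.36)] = (87.648352*(1 - cos(n)^2)^2 - 0.131736*cos(n)^3 + 50.147592*cos(n)^2 + 0.260304*cos(n) - 90.810192)/(-4.99*cos(n)^2 + 0.01*cos(n) + 0.36)^3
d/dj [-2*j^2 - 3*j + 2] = -4*j - 3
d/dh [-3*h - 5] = -3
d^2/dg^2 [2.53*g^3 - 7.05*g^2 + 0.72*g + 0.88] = 15.18*g - 14.1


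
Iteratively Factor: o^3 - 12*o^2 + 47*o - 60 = (o - 4)*(o^2 - 8*o + 15) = (o - 4)*(o - 3)*(o - 5)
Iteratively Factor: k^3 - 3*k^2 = (k)*(k^2 - 3*k) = k*(k - 3)*(k)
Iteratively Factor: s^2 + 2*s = (s)*(s + 2)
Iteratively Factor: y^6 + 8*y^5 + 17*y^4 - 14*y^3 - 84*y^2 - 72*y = (y + 2)*(y^5 + 6*y^4 + 5*y^3 - 24*y^2 - 36*y) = (y + 2)*(y + 3)*(y^4 + 3*y^3 - 4*y^2 - 12*y) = y*(y + 2)*(y + 3)*(y^3 + 3*y^2 - 4*y - 12) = y*(y + 2)*(y + 3)^2*(y^2 - 4) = y*(y + 2)^2*(y + 3)^2*(y - 2)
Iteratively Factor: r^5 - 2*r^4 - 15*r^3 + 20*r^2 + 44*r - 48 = (r - 1)*(r^4 - r^3 - 16*r^2 + 4*r + 48) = (r - 1)*(r + 2)*(r^3 - 3*r^2 - 10*r + 24) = (r - 1)*(r + 2)*(r + 3)*(r^2 - 6*r + 8) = (r - 2)*(r - 1)*(r + 2)*(r + 3)*(r - 4)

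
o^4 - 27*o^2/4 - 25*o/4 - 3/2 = (o - 3)*(o + 1/2)^2*(o + 2)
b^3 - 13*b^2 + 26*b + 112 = (b - 8)*(b - 7)*(b + 2)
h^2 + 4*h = h*(h + 4)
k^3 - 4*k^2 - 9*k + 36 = (k - 4)*(k - 3)*(k + 3)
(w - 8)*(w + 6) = w^2 - 2*w - 48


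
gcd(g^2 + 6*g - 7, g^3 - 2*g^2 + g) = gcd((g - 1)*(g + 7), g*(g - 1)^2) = g - 1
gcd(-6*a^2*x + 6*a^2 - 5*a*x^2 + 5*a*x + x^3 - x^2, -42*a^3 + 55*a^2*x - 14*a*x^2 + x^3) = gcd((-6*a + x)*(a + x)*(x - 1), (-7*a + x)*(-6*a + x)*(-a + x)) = -6*a + x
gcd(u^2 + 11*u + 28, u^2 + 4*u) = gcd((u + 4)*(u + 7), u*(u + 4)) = u + 4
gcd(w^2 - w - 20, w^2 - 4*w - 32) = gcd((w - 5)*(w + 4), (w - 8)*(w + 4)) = w + 4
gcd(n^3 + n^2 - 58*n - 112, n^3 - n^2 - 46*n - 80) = n^2 - 6*n - 16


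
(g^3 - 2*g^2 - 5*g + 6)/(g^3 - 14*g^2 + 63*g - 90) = (g^2 + g - 2)/(g^2 - 11*g + 30)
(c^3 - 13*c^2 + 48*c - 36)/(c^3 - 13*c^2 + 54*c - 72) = (c^2 - 7*c + 6)/(c^2 - 7*c + 12)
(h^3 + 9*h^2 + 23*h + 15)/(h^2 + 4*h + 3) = h + 5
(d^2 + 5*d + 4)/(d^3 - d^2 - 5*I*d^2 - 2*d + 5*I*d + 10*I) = (d + 4)/(d^2 - d*(2 + 5*I) + 10*I)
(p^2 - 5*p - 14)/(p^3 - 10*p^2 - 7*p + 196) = (p + 2)/(p^2 - 3*p - 28)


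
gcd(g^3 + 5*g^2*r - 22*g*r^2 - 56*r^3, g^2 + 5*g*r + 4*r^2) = 1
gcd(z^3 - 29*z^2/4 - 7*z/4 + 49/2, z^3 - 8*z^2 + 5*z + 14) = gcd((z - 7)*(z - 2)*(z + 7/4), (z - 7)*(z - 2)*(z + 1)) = z^2 - 9*z + 14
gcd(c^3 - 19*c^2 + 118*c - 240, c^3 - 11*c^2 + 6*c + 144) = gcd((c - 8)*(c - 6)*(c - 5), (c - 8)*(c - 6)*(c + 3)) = c^2 - 14*c + 48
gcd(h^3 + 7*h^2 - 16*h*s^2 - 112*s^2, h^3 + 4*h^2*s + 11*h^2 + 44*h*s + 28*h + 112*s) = h^2 + 4*h*s + 7*h + 28*s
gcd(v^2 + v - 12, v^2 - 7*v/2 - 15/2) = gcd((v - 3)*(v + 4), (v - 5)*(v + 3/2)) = 1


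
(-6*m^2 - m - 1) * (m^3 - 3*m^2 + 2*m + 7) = -6*m^5 + 17*m^4 - 10*m^3 - 41*m^2 - 9*m - 7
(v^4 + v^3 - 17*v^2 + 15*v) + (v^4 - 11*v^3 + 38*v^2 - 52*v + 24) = 2*v^4 - 10*v^3 + 21*v^2 - 37*v + 24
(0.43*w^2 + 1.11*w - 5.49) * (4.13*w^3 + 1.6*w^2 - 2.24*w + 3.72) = 1.7759*w^5 + 5.2723*w^4 - 21.8609*w^3 - 9.6708*w^2 + 16.4268*w - 20.4228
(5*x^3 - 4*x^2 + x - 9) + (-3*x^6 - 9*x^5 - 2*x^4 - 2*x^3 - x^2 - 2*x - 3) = -3*x^6 - 9*x^5 - 2*x^4 + 3*x^3 - 5*x^2 - x - 12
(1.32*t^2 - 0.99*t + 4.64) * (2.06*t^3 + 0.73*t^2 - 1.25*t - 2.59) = 2.7192*t^5 - 1.0758*t^4 + 7.1857*t^3 + 1.2059*t^2 - 3.2359*t - 12.0176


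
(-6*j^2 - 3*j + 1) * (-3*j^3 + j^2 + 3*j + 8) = 18*j^5 + 3*j^4 - 24*j^3 - 56*j^2 - 21*j + 8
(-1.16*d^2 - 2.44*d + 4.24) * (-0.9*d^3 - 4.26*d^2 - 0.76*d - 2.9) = 1.044*d^5 + 7.1376*d^4 + 7.46*d^3 - 12.844*d^2 + 3.8536*d - 12.296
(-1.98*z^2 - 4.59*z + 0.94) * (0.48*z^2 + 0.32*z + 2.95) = -0.9504*z^4 - 2.8368*z^3 - 6.8586*z^2 - 13.2397*z + 2.773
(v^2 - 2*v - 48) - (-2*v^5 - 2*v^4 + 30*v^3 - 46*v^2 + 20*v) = 2*v^5 + 2*v^4 - 30*v^3 + 47*v^2 - 22*v - 48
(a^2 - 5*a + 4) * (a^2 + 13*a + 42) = a^4 + 8*a^3 - 19*a^2 - 158*a + 168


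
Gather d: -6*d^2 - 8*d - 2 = -6*d^2 - 8*d - 2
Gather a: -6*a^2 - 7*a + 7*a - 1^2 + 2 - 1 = -6*a^2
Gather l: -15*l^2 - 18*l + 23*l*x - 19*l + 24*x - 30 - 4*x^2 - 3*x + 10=-15*l^2 + l*(23*x - 37) - 4*x^2 + 21*x - 20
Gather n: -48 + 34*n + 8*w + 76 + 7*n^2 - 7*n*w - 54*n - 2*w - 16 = 7*n^2 + n*(-7*w - 20) + 6*w + 12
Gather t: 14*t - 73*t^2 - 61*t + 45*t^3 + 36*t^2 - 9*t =45*t^3 - 37*t^2 - 56*t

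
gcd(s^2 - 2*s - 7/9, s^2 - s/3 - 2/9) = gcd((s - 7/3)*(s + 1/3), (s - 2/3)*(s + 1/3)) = s + 1/3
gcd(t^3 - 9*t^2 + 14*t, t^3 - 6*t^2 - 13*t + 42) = t^2 - 9*t + 14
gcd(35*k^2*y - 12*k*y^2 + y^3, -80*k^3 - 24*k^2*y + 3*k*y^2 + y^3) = -5*k + y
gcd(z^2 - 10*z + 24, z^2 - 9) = 1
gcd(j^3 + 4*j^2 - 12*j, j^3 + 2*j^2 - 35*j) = j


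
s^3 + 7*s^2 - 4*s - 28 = (s - 2)*(s + 2)*(s + 7)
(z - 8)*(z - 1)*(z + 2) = z^3 - 7*z^2 - 10*z + 16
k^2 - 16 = (k - 4)*(k + 4)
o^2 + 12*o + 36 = (o + 6)^2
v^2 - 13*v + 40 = (v - 8)*(v - 5)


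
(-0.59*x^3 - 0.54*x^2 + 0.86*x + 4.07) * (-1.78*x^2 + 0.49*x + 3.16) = 1.0502*x^5 + 0.6721*x^4 - 3.6598*x^3 - 8.5296*x^2 + 4.7119*x + 12.8612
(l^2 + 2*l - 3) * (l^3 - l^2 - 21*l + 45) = l^5 + l^4 - 26*l^3 + 6*l^2 + 153*l - 135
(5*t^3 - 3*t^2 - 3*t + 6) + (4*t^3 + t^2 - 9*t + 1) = 9*t^3 - 2*t^2 - 12*t + 7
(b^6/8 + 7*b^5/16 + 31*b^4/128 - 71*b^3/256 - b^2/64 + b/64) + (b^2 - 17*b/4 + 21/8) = b^6/8 + 7*b^5/16 + 31*b^4/128 - 71*b^3/256 + 63*b^2/64 - 271*b/64 + 21/8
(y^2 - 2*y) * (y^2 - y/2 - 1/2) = y^4 - 5*y^3/2 + y^2/2 + y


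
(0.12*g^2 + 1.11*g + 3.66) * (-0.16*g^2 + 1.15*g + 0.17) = -0.0192*g^4 - 0.0396*g^3 + 0.7113*g^2 + 4.3977*g + 0.6222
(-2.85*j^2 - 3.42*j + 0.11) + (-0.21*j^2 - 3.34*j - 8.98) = -3.06*j^2 - 6.76*j - 8.87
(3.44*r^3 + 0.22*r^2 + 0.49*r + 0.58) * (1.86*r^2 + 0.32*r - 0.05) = 6.3984*r^5 + 1.51*r^4 + 0.8098*r^3 + 1.2246*r^2 + 0.1611*r - 0.029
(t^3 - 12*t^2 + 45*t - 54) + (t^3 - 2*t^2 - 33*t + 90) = 2*t^3 - 14*t^2 + 12*t + 36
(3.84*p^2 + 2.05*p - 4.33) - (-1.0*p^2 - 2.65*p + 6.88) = 4.84*p^2 + 4.7*p - 11.21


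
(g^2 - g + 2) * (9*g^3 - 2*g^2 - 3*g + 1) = 9*g^5 - 11*g^4 + 17*g^3 - 7*g + 2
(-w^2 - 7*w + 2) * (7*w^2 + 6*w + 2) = -7*w^4 - 55*w^3 - 30*w^2 - 2*w + 4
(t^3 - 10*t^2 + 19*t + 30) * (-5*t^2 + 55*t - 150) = -5*t^5 + 105*t^4 - 795*t^3 + 2395*t^2 - 1200*t - 4500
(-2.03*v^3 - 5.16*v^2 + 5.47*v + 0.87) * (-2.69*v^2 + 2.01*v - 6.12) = 5.4607*v^5 + 9.8001*v^4 - 12.6623*v^3 + 40.2336*v^2 - 31.7277*v - 5.3244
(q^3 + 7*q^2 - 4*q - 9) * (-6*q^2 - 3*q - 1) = -6*q^5 - 45*q^4 + 2*q^3 + 59*q^2 + 31*q + 9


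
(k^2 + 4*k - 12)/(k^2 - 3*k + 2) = (k + 6)/(k - 1)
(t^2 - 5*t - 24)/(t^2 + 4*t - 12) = (t^2 - 5*t - 24)/(t^2 + 4*t - 12)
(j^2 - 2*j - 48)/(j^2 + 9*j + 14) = (j^2 - 2*j - 48)/(j^2 + 9*j + 14)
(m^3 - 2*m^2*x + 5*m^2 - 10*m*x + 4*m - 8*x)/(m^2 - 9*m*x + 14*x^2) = (-m^2 - 5*m - 4)/(-m + 7*x)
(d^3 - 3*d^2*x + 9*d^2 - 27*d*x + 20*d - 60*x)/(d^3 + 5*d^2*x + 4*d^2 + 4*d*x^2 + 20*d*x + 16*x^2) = (d^2 - 3*d*x + 5*d - 15*x)/(d^2 + 5*d*x + 4*x^2)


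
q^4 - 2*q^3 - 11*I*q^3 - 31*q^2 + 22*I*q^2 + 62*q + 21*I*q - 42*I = (q - 2)*(q - 7*I)*(q - 3*I)*(q - I)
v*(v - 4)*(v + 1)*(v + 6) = v^4 + 3*v^3 - 22*v^2 - 24*v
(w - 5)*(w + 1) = w^2 - 4*w - 5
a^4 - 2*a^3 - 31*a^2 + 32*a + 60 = (a - 6)*(a - 2)*(a + 1)*(a + 5)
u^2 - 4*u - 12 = (u - 6)*(u + 2)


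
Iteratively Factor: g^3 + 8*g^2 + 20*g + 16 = (g + 4)*(g^2 + 4*g + 4) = (g + 2)*(g + 4)*(g + 2)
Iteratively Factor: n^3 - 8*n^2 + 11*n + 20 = (n + 1)*(n^2 - 9*n + 20) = (n - 4)*(n + 1)*(n - 5)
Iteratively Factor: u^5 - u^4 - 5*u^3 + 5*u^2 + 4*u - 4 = (u + 2)*(u^4 - 3*u^3 + u^2 + 3*u - 2) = (u - 1)*(u + 2)*(u^3 - 2*u^2 - u + 2) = (u - 2)*(u - 1)*(u + 2)*(u^2 - 1) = (u - 2)*(u - 1)^2*(u + 2)*(u + 1)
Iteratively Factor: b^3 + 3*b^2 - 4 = (b + 2)*(b^2 + b - 2) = (b + 2)^2*(b - 1)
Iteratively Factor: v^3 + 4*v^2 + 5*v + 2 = (v + 2)*(v^2 + 2*v + 1) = (v + 1)*(v + 2)*(v + 1)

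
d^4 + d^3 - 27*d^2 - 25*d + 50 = (d - 5)*(d - 1)*(d + 2)*(d + 5)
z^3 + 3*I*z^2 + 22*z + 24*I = (z - 4*I)*(z + I)*(z + 6*I)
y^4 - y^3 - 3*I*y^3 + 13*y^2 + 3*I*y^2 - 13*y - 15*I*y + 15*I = (y - 1)*(y - 5*I)*(y - I)*(y + 3*I)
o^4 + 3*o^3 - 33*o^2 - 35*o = o*(o - 5)*(o + 1)*(o + 7)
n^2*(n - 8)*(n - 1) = n^4 - 9*n^3 + 8*n^2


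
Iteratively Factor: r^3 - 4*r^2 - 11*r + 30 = (r - 2)*(r^2 - 2*r - 15) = (r - 5)*(r - 2)*(r + 3)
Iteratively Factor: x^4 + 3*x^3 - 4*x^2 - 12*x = (x - 2)*(x^3 + 5*x^2 + 6*x) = (x - 2)*(x + 3)*(x^2 + 2*x) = (x - 2)*(x + 2)*(x + 3)*(x)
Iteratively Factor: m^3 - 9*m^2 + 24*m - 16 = (m - 1)*(m^2 - 8*m + 16) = (m - 4)*(m - 1)*(m - 4)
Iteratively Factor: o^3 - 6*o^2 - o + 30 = (o - 3)*(o^2 - 3*o - 10) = (o - 5)*(o - 3)*(o + 2)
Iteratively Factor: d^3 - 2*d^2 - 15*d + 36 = (d - 3)*(d^2 + d - 12) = (d - 3)*(d + 4)*(d - 3)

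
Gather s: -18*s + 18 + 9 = 27 - 18*s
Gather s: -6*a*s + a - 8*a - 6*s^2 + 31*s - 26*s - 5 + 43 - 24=-7*a - 6*s^2 + s*(5 - 6*a) + 14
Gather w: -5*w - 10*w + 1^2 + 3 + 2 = 6 - 15*w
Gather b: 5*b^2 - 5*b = 5*b^2 - 5*b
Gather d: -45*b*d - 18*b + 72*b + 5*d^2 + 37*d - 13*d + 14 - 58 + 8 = 54*b + 5*d^2 + d*(24 - 45*b) - 36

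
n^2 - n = n*(n - 1)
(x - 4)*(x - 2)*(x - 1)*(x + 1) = x^4 - 6*x^3 + 7*x^2 + 6*x - 8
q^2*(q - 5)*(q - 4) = q^4 - 9*q^3 + 20*q^2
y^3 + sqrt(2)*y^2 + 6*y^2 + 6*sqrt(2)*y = y*(y + 6)*(y + sqrt(2))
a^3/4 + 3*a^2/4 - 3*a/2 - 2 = (a/4 + 1)*(a - 2)*(a + 1)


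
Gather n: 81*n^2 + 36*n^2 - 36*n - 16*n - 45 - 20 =117*n^2 - 52*n - 65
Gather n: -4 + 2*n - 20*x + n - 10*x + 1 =3*n - 30*x - 3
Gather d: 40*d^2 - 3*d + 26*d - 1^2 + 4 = 40*d^2 + 23*d + 3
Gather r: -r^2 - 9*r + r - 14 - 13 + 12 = -r^2 - 8*r - 15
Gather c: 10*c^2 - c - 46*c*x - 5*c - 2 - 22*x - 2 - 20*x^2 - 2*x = 10*c^2 + c*(-46*x - 6) - 20*x^2 - 24*x - 4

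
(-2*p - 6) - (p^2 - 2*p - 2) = -p^2 - 4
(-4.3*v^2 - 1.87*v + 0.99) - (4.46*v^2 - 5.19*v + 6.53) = -8.76*v^2 + 3.32*v - 5.54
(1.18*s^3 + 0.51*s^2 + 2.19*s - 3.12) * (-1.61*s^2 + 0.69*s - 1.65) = -1.8998*s^5 - 0.00690000000000013*s^4 - 5.121*s^3 + 5.6928*s^2 - 5.7663*s + 5.148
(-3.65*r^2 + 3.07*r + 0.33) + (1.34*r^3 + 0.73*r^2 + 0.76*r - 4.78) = 1.34*r^3 - 2.92*r^2 + 3.83*r - 4.45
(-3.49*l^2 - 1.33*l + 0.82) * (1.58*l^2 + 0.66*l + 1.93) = -5.5142*l^4 - 4.4048*l^3 - 6.3179*l^2 - 2.0257*l + 1.5826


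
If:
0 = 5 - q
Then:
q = 5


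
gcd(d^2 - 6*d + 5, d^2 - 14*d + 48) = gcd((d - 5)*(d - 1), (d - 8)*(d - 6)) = 1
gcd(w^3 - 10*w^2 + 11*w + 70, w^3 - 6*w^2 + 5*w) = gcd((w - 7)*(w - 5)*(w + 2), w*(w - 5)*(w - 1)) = w - 5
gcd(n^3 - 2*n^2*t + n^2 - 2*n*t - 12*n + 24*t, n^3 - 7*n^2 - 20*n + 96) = n^2 + n - 12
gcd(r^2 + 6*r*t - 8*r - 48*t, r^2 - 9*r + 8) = r - 8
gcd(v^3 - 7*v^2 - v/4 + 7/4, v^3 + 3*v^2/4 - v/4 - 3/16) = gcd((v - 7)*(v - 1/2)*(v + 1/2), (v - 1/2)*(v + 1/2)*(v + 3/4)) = v^2 - 1/4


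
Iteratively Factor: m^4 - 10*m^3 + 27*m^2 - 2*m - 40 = (m + 1)*(m^3 - 11*m^2 + 38*m - 40) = (m - 4)*(m + 1)*(m^2 - 7*m + 10) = (m - 5)*(m - 4)*(m + 1)*(m - 2)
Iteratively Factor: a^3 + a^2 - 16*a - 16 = (a - 4)*(a^2 + 5*a + 4) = (a - 4)*(a + 4)*(a + 1)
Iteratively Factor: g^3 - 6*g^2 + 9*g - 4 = (g - 1)*(g^2 - 5*g + 4) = (g - 1)^2*(g - 4)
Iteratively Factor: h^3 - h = (h)*(h^2 - 1) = h*(h + 1)*(h - 1)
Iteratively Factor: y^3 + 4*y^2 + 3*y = (y + 1)*(y^2 + 3*y) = y*(y + 1)*(y + 3)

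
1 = 1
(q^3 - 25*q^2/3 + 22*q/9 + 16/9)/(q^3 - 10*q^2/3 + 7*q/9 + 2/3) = (q - 8)/(q - 3)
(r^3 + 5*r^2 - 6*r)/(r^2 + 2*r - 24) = r*(r - 1)/(r - 4)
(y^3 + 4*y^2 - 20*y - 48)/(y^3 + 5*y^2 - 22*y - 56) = (y + 6)/(y + 7)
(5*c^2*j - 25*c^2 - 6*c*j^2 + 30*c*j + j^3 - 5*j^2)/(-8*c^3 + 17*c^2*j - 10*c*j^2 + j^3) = (-5*c*j + 25*c + j^2 - 5*j)/(8*c^2 - 9*c*j + j^2)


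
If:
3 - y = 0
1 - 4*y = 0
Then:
No Solution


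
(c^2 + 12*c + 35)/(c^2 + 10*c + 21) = (c + 5)/(c + 3)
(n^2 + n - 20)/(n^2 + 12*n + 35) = (n - 4)/(n + 7)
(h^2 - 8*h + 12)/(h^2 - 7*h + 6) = (h - 2)/(h - 1)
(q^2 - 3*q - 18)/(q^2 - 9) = (q - 6)/(q - 3)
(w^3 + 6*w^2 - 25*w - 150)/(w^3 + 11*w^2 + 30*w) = (w - 5)/w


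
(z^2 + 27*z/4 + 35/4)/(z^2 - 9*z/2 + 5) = (4*z^2 + 27*z + 35)/(2*(2*z^2 - 9*z + 10))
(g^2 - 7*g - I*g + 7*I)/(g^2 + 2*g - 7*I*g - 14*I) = (g^2 - g*(7 + I) + 7*I)/(g^2 + g*(2 - 7*I) - 14*I)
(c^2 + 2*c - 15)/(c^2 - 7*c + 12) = (c + 5)/(c - 4)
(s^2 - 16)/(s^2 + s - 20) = (s + 4)/(s + 5)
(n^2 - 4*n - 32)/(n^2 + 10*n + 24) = (n - 8)/(n + 6)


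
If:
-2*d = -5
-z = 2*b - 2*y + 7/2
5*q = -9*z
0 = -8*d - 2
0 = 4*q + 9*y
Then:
No Solution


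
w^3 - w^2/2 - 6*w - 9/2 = (w - 3)*(w + 1)*(w + 3/2)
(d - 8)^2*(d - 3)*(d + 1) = d^4 - 18*d^3 + 93*d^2 - 80*d - 192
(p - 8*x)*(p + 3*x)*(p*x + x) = p^3*x - 5*p^2*x^2 + p^2*x - 24*p*x^3 - 5*p*x^2 - 24*x^3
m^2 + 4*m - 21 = (m - 3)*(m + 7)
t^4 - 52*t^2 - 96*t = t*(t - 8)*(t + 2)*(t + 6)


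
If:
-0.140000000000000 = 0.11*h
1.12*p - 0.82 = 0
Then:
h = -1.27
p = 0.73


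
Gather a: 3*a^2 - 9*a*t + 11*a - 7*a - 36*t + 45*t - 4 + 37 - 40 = 3*a^2 + a*(4 - 9*t) + 9*t - 7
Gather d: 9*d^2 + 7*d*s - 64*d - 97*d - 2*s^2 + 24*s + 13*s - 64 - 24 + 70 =9*d^2 + d*(7*s - 161) - 2*s^2 + 37*s - 18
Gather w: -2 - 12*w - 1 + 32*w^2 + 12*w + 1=32*w^2 - 2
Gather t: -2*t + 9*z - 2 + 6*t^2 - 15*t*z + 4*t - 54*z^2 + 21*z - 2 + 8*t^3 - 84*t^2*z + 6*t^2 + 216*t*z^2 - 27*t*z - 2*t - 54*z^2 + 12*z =8*t^3 + t^2*(12 - 84*z) + t*(216*z^2 - 42*z) - 108*z^2 + 42*z - 4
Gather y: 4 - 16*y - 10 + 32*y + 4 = 16*y - 2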